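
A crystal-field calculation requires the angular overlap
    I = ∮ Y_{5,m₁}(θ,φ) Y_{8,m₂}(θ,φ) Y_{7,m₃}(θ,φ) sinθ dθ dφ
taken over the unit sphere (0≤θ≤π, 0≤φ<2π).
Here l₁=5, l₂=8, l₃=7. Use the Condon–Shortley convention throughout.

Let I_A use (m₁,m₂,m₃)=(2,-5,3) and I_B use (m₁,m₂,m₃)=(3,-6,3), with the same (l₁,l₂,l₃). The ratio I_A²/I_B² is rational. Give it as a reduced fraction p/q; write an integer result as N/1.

112/9

l's match ⇒ only the (l;m) 3-j factors differ between A and B.
A: triangle coeff Δ(5,8,7) = 1/814773960; Σ_t [0,3]: t=0:+1/130636800 t=1:−1/38707200 t=2:+1/104509440 t=3:−1/3135283200 = -1/111974400; (3j)²=28/2907 [(5 8 7; 2 -5 3)], sign=-1
B: triangle coeff Δ(5,8,7) = 1/814773960; Σ_t [0,2]: t=0:+1/232243200 t=1:−1/261273600 t=2:+1/4180377600 = 1/1393459200; (3j)²=1/1292 [(5 8 7; 3 -6 3)], sign=+1
I_A²/I_B² = (28/2907)/(1/1292) = 112/9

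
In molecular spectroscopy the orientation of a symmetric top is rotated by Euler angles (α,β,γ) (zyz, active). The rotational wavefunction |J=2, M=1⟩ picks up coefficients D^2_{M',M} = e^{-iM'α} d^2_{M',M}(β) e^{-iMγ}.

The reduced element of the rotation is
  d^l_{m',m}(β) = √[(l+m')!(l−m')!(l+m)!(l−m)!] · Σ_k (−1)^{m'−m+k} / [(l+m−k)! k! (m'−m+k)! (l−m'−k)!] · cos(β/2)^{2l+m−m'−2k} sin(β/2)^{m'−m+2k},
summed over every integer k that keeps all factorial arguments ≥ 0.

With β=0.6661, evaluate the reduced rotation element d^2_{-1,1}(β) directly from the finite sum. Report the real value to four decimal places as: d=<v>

d=0.2749

d^2_{-1,1}(β=0.6661) via the finite sum:
c=cos(0.666100/2)=0.945050, s=sin(0.666100/2)=0.326927; N=√[1·6·6·1]=6.000000
The bounds max(0,m−m')=2 and min(l+m,l−m')=3 give 2 terms
  k=2: (−1)^0·6.0000/(2)·0.9450^2·0.3269^2 = +0.286373
  k=3: (−1)^1·6.0000/(6)·0.9450^0·0.3269^4 = -0.011424
d^2_{-1,1}(0.6661) = +0.286373 -0.011424 = +0.274949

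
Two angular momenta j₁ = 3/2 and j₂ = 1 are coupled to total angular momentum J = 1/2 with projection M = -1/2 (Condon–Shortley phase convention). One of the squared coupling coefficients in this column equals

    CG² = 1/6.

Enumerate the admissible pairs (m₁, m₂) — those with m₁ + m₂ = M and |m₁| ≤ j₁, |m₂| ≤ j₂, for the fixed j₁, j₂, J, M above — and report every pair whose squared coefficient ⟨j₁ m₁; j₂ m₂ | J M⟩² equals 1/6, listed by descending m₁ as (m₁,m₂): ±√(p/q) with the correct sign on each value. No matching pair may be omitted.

Admissible pairs with m₁+m₂ = M = -1/2: (-3/2,1), (-1/2,0), (1/2,-1)
  (m₁,m₂)=(1/2,-1): CG² = 1/6, CG = +√(1/6)   ← matches the target
  (m₁,m₂)=(-1/2,0): CG² = 1/3, CG = −√(1/3)
  (m₁,m₂)=(-3/2,1): CG² = 1/2, CG = +√(1/2)
Pairs with CG² = 1/6: (1/2,-1): +√(1/6)

(1/2,-1): +√(1/6)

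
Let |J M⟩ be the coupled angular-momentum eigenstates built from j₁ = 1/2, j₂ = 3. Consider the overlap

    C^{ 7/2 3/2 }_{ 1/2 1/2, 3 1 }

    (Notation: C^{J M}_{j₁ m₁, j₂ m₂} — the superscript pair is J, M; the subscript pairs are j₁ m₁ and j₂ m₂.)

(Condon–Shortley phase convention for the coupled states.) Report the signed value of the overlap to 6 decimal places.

√[8·0!1!6!/8! · 1!0!4!2!5!2!] = √(11520/7)
  +(−1)^0/∏(0,0,0,4,1,2)! = 1/48  (running 1/48)
⟨..|..⟩ = √(11520/7)·(1/48) = +0.845154

+0.845154  (= +√(5/7))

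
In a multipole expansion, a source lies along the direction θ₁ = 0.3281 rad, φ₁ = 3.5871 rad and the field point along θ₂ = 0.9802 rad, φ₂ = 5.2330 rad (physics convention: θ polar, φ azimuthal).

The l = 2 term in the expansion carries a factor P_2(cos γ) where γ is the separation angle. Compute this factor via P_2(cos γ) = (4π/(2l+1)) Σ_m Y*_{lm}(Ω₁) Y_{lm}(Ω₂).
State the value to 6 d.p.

-0.114323

Expand P_2 via completeness: Σ_{m} conj(Y_{2,m}) at Ω₁ times Y_{2,m} at Ω₂ —
  term(m=-2) = (-0.010569, 0.001600)   from Y*(Ω₁)=(0.025215, 0.031195), Y(Ω₂)=(-0.134624, 0.229991)
  term(m=-1) = (-0.006319, -0.083974)   from Y*(Ω₁)=(-0.212667, -0.101554), Y(Ω₂)=(0.177738, 0.309986)
  term(m=+0) = (-0.011712, 0.000000)   from Y*(Ω₁)=(0.532531, -0.000000), Y(Ω₂)=(-0.021993, 0.000000)
  term(m=+1) = (-0.006319, 0.083974)   from Y*(Ω₁)=(0.212667, -0.101554), Y(Ω₂)=(-0.177738, 0.309986)
  term(m=+2) = (-0.010569, -0.001600)   from Y*(Ω₁)=(0.025215, -0.031195), Y(Ω₂)=(-0.134624, -0.229991)
Accumulated sum (-0.045487, -0.000000); after 4π/(2l+1) scaling, (-0.114323, -0.000000) ⇒ P_2 = -0.114323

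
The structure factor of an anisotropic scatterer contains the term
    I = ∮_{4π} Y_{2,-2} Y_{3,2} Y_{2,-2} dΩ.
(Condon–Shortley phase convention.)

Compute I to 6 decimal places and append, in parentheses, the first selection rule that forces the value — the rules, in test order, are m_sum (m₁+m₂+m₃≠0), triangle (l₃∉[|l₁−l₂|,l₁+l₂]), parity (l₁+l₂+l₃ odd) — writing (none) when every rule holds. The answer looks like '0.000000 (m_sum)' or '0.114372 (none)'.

Σmᵢ = -2 ≠ 0, so the φ-integral vanishes; I = 0

0.000000 (m_sum)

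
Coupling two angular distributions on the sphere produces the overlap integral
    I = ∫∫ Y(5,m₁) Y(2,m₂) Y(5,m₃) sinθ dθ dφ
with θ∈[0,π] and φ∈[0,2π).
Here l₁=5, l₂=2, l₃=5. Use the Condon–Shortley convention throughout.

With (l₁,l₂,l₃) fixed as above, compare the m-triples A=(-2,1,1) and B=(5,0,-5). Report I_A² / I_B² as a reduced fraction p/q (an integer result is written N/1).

Shared (l₁,l₂,l₃)=(5,2,5): N and (l;000)² cancel in I_A²/I_B².
A: Δ = 2!·8!·2!/13! = 1/38610; Racah Σ t=1..2: t=1:−1/2880 t=2:+1/1440 = 1/2880; ⇒ 3j(5 2 5; -2 1 1)² = 7/715, sgn +1
B: Δ = 2!·8!·2!/13! = 1/38610; Racah Σ t=0..0: t=0:+1/161280 = 1/161280; ⇒ 3j(5 2 5; 5 0 -5)² = 15/286, sgn +1
I_A²/I_B² = (7/715)/(15/286) = 14/75

14/75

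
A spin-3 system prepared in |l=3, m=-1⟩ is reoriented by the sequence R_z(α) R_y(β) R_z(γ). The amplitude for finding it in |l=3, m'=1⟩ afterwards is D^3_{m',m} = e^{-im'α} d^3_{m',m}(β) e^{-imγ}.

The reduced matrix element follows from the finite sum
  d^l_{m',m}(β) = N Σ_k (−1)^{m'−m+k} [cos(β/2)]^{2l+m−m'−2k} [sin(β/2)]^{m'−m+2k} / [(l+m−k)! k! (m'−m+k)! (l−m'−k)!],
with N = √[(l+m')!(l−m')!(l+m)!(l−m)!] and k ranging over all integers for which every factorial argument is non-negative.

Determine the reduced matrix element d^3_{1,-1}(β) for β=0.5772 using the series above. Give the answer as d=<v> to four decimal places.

d=0.3628

d^3_{1,-1}(β=0.5772) via the finite sum:
Half-angle: c=0.958643, s=0.284610. N=√(24·2·2·24)=48.000000
k: max(0,(-1)−(1))=0 … min(3+(-1),3−(1))=2
  k=0: (−1)^2·48.0000/(8)·0.9586^4·0.2846^2 = +0.410470
  k=1: (−1)^3·48.0000/(6)·0.9586^2·0.2846^4 = -0.048240
  k=2: (−1)^4·48.0000/(48)·0.9586^0·0.2846^6 = +0.000532
d^3_{1,-1}(0.5772) = +0.410470 -0.048240 +0.000532 = +0.362761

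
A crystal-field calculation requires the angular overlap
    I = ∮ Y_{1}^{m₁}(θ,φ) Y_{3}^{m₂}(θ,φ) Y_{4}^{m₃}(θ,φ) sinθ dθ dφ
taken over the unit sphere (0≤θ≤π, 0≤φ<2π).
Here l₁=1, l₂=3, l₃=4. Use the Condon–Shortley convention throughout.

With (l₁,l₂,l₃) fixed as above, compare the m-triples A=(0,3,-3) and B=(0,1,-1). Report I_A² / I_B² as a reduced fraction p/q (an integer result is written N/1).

Shared (l₁,l₂,l₃)=(1,3,4): N and (l;000)² cancel in I_A²/I_B².
A: Δ = 0!·2!·6!/9! = 1/252; Racah Σ t=0..0: t=0:+1/720 = 1/720; ⇒ 3j(1 3 4; 0 3 -3)² = 1/36, sgn -1
B: Δ = 0!·2!·6!/9! = 1/252; Racah Σ t=0..0: t=0:+1/48 = 1/48; ⇒ 3j(1 3 4; 0 1 -1)² = 5/84, sgn -1
I_A²/I_B² = (1/36)/(5/84) = 7/15

7/15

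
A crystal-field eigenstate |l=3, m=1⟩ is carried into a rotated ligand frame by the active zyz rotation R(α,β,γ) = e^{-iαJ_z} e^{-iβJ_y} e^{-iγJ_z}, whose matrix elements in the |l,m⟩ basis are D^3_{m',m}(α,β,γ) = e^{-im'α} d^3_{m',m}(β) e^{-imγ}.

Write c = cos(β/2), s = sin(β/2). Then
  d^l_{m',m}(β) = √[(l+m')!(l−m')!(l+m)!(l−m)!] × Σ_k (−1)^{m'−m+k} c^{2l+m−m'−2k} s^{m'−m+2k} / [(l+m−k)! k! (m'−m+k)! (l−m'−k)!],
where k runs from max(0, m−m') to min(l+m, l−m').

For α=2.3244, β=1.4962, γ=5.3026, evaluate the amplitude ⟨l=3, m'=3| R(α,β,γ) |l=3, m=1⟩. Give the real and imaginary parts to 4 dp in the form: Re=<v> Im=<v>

First d^3_{3,1}(β=1.4962), then the phase factors e^{-i(3)α} and e^{-i(1)γ}:
With c≡cos(β/2)=0.732983 and s≡sin(β/2)=0.680247, N=[720·1·24·2]^{1/2}=185.903201
k∈{0} keeps every argument non-negative
  k=0: (−1)^2·185.9032/(48)·0.7330^4·0.6802^2 = +0.517314
d^3_{3,1}(1.4962) = +0.517314
Phases: e^{-i·(3)·2.3244}=+0.771237-0.636549i, e^{-i·(1)·5.3026}=+0.556536+0.830823i ⇒ D=+0.495628+0.148210i

Re=0.4956 Im=0.1482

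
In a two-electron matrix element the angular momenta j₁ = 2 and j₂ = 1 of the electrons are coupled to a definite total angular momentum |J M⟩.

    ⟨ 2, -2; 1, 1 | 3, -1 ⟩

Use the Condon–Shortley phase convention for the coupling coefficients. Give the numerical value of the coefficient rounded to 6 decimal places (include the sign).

+0.258199  (= +√(1/15))

j₁+j₂−J=0  J+j₁−j₂=4  J−j₁+j₂=2  j₁+j₂+J+1=7
(j₁±m₁, j₂±m₂, J±M) = (0,4,2,0,2,4)
P² = 768/5
sum k=0..0:
  [0] +1/48 = 1/48
S = 1/48
C² = P²·S² = 1/15 ; C = +0.258199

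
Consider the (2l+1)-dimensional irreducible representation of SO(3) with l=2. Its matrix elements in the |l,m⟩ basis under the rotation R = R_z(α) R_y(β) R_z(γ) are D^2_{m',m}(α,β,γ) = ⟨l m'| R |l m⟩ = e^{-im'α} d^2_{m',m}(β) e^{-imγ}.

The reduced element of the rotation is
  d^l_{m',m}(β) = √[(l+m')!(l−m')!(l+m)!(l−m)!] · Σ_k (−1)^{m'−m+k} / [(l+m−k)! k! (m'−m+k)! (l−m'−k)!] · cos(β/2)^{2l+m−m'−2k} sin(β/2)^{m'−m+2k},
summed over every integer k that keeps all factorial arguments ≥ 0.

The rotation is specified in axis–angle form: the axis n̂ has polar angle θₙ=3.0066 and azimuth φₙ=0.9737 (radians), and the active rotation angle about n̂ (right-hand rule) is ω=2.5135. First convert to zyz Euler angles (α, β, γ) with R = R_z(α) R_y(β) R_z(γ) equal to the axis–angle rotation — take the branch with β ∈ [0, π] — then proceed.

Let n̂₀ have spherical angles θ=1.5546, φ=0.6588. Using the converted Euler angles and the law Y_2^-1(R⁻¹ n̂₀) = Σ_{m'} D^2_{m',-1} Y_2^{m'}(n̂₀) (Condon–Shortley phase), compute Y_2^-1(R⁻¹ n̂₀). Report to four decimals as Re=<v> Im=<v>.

Re=0.1435 Im=-0.0017

Axis–angle → zyz. n̂ = (sinθₙcosφₙ, sinθₙsinφₙ, cosθₙ) = (+0.075668, +0.111296, -0.990902), ω = 2.5135.
R = I cosω + sinω [n̂]ₓ + (1−cosω) n̂n̂ᵀ gives
  R = [-0.798791, +0.597493, -0.070252; -0.567021, -0.786740, -0.243983; -0.201048, -0.155057, +0.967232]
β = atan2(√(R₁₃²+R₂₃²), R₃₃) = 0.256706; α = atan2(R₂₃, R₁₃) mod 2π = 4.432034; γ = atan2(R₃₂, −R₃₁) mod 2π = 5.626227
Need the full column D^2_{m',-1} for m'=−2..2 at α=4.4320, β=0.2567, γ=5.6262.
cos(β/2)=0.991774, sin(β/2)=0.128001
d^2_{-2,-1}: single k=1 term ⇒ +0.249736;  D = -0.086367+0.234326i
d^2_{-1,-1}: k∈[0..1] ⇒ +0.967500 -0.048347 = +0.919153;  D = -0.740810-0.544097i
d^2_{0,-1}: k∈[0..1] ⇒ -0.305863 +0.005095 = -0.300768;  D = -0.238164+0.183682i
d^2_{1,-1}: k∈[0..1] ⇒ +0.048347 -0.000268 = +0.048079;  D = +0.017682+0.044709i
d^2_{2,-1}: single k=0 term ⇒ -0.004160;  D = +0.004141-0.000400i
Y_2^{m'}(θ=1.5546,φ=0.6588) and Σ D·Y over m':
  (-0.0864+0.2343i)·(+0.0967-0.3739i)  (-0.7408-0.5441i)·(+0.0099-0.0077i)  (-0.2382+0.1837i)·(-0.3151+0.0000i)  (+0.0177+0.0447i)·(-0.0099-0.0077i)  (+0.0041-0.0004i)·(+0.0967+0.3739i)
Y_2^-1(R⁻¹ n̂) = +0.143529-0.001706i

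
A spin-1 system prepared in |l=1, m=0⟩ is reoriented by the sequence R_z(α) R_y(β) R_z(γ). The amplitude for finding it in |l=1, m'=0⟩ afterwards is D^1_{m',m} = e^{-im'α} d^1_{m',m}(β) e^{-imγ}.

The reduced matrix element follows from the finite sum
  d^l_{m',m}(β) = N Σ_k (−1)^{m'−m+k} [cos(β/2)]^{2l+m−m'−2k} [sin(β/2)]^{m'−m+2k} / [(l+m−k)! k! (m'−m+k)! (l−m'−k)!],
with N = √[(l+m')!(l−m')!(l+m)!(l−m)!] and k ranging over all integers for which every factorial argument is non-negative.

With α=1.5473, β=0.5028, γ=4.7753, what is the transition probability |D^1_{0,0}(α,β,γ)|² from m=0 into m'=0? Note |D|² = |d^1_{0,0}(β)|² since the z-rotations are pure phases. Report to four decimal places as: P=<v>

P=0.7678

First d^1_{0,0}(β=0.5028), then the phase factors e^{-i(0)α} and e^{-i(0)γ}:
Half-angle: c=0.968565, s=0.248760. N=√(1·1·1·1)=1.000000
The bounds max(0,m−m')=0 and min(l+m,l−m')=1 give 2 terms
  k=0: (−1)^0·1.0000/(1)·0.9686^2·0.2488^0 = +0.938118
  k=1: (−1)^1·1.0000/(1)·0.9686^0·0.2488^2 = -0.061882
d^1_{0,0}(0.5028) = +0.938118 -0.061882 = +0.876237
|D^1_{0,0}|² = |d^1_{0,0}(β)|² = (+0.876237)² = 0.767791 (the z-rotation phases have unit modulus)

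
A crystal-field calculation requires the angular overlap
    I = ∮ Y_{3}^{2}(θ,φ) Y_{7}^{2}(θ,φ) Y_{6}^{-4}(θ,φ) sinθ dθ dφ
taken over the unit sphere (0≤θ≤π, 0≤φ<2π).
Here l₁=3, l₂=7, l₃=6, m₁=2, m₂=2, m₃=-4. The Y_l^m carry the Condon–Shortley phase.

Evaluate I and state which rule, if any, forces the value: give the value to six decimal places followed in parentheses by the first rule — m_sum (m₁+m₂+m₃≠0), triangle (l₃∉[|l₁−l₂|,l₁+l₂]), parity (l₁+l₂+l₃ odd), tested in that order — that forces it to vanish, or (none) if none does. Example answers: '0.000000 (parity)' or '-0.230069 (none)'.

m-sum 0 ✓  L=16 even ✓  4≤6≤10 ✓
Π(2lᵢ+1) = 7×15×13 = 1365
triangle coeff Δ(3,7,6) = 1/2042040
Σ_t [1,3]: t=1:−1/207360 t=2:+1/57600 t=3:−1/207360 = 1/129600
(3j)²=168/12155 [(3 7 6; 0 0 0)], sign=+1
Σ_t [0,1]: t=0:+1/8709120 t=1:−1/967680 = -1/1088640
(3j)²=800/51051 [(3 7 6; 2 2 -4)], sign=-1
⇒ 4πI² = 134400/454597
I = (-1)√(134400/454597/(4π)) = -0.15338448
No selection rule forces the value: the integral is nonzero (none).

-0.153384 (none)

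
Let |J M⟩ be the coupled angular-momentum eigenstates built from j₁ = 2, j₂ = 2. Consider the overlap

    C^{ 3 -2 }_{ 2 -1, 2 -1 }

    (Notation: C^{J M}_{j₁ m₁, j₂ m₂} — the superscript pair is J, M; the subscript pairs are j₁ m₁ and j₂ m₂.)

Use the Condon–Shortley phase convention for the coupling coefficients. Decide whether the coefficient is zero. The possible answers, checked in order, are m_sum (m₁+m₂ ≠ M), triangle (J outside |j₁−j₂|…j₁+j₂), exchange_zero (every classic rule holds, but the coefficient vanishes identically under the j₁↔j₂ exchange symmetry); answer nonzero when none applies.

exchange_zero

m-sum: m₁+m₂ = -1+(-1) = -2, M = -2  ✓
triangle: |j₁−j₂| = 0 ≤ J = 3 ≤ j₁+j₂ = 4  ✓
exchange: j₁=j₂ and m₁=m₂, and (−1)^(j₁+j₂−J) = (−1)^1 = −1 forces ⟨j₁m₁;j₂m₂|JM⟩ = −⟨j₂m₂;j₁m₁|JM⟩ = −⟨j₁m₁;j₂m₂|JM⟩ ⇒ the coefficient vanishes identically
Racah sum check: Σ_k collapses to 0 ⇒ CG = 0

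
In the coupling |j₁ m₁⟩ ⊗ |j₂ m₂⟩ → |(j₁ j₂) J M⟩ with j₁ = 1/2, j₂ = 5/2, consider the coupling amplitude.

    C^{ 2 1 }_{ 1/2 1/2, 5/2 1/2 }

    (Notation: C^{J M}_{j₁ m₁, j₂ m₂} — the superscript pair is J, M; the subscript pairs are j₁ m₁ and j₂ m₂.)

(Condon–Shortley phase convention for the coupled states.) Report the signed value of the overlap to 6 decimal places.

j₁+j₂−J=1  J+j₁−j₂=0  J−j₁+j₂=4  j₁+j₂+J+1=6
(j₁±m₁, j₂±m₂, J±M) = (1,0,3,2,3,1)
P² = 12
sum k=0..0:
  [0] +1/6 = 1/6
S = 1/6
C² = P²·S² = 1/3 ; C = +0.577350

+0.577350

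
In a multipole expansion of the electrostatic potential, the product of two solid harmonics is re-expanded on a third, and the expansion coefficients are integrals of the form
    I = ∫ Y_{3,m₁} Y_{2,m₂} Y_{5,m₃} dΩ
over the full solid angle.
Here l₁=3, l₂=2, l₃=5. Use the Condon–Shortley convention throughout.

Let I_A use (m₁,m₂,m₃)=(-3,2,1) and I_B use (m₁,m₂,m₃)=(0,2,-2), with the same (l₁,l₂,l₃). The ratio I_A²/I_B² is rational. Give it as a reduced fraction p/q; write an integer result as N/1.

Same 3,2,5: normalisation and zero-m 3j drop out of the ratio.
A: Δ: 0! 6! 4! / 11! → 1/2310; sum: t=0:+1/17280 = 1/17280; 3j²(3 2 5; -3 2 1) = Δ·Π!·Σ² = 1/2310  (sign +1)
B: Δ: 0! 6! 4! / 11! → 1/2310; sum: t=0:+1/864 = 1/864; 3j²(3 2 5; 0 2 -2) = Δ·Π!·Σ² = 1/66  (sign -1)
I_A²/I_B² = (1/2310)/(1/66) = 1/35

1/35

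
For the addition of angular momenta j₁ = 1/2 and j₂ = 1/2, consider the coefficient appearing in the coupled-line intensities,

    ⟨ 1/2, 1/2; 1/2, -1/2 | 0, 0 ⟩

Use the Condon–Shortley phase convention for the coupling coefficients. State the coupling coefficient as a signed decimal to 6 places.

triangle: 1!·0!·0!/2! = 1/2
(j±m)!: 1!·0!·0!·1!·0!·0! = 1
prefactor² = (2J+1)·Δ·N² = 1/2
  k=0: +1/(0!·1!·0!·0!·0!·0!) = 1
Σ = 1  ⇒  CG² = 1/2·1² = 1/2
CG = +√(1/2) = +0.707107

+√(1/2) = +0.707107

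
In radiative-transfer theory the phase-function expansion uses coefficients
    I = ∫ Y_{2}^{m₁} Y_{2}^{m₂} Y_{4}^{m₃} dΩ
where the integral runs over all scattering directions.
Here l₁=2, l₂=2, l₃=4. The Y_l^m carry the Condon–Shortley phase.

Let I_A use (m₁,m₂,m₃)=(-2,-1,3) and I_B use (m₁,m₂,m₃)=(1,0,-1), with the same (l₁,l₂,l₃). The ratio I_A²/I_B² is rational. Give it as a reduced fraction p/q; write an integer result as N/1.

7/6

Same 2,2,4: normalisation and zero-m 3j drop out of the ratio.
A: Δ: 0! 4! 4! / 9! → 1/630; sum: t=0:+1/144 = 1/144; 3j²(2 2 4; -2 -1 3) = Δ·Π!·Σ² = 1/18  (sign -1)
B: Δ: 0! 4! 4! / 9! → 1/630; sum: t=0:+1/24 = 1/24; 3j²(2 2 4; 1 0 -1) = Δ·Π!·Σ² = 1/21  (sign -1)
I_A²/I_B² = (1/18)/(1/21) = 7/6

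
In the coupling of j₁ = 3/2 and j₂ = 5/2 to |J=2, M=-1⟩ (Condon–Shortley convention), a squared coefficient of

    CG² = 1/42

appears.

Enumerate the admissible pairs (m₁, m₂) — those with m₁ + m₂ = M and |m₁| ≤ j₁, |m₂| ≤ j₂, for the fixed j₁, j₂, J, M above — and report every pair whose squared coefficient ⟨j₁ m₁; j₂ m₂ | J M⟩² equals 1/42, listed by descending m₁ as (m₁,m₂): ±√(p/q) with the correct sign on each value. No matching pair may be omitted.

Admissible pairs with m₁+m₂ = M = -1: (-3/2,1/2), (-1/2,-1/2), (1/2,-3/2), (3/2,-5/2)
  (m₁,m₂)=(3/2,-5/2): CG² = 5/14, CG = +√(5/14)
  (m₁,m₂)=(1/2,-3/2): CG² = 1/42, CG = +√(1/42)   ← matches the target
  (m₁,m₂)=(-1/2,-1/2): CG² = 25/84, CG = −√(25/84)
  (m₁,m₂)=(-3/2,1/2): CG² = 9/28, CG = +√(9/28)
Pairs with CG² = 1/42: (1/2,-3/2): +√(1/42)

(1/2,-3/2): +√(1/42)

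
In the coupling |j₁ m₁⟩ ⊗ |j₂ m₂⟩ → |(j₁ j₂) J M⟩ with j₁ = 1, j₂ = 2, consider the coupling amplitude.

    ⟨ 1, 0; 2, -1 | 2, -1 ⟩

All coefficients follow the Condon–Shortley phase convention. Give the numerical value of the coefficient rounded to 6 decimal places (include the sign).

+√(1/6) ≈ +0.408248

√[5·1!1!3!/6! · 1!1!1!3!1!3!] = √(3/2)
  +(−1)^0/∏(0,1,1,1,0,2)! = 1/2  (running 1/2)
  +(−1)^1/∏(1,0,0,0,1,3)! = -1/6  (running 1/3)
⟨..|..⟩ = √(3/2)·(1/3) = +0.408248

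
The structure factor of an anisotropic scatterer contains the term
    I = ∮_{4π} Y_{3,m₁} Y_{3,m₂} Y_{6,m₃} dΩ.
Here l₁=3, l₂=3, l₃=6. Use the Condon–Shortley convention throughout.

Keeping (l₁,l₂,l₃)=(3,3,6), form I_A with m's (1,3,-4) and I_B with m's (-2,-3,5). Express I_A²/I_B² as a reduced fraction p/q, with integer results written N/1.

l's match ⇒ only the (l;m) 3-j factors differ between A and B.
A: triangle coeff Δ(3,3,6) = 1/12012; Σ_t [0,0]: t=0:+1/34560 = 1/34560; (3j)²=5/286 [(3 3 6; 1 3 -4)], sign=+1
B: triangle coeff Δ(3,3,6) = 1/12012; Σ_t [0,0]: t=0:+1/86400 = 1/86400; (3j)²=1/26 [(3 3 6; -2 -3 5)], sign=-1
I_A²/I_B² = (5/286)/(1/26) = 5/11

5/11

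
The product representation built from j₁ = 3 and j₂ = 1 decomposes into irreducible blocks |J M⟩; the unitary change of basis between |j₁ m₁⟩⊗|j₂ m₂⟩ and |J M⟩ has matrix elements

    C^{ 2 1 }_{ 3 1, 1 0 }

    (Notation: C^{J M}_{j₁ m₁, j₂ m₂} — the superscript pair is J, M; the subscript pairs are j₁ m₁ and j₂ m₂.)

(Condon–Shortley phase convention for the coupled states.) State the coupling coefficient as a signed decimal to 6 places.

√[5·2!4!0!/7! · 4!2!1!1!3!1!] = √(96/7)
  +(−1)^1/∏(1,1,1,0,3,0)! = -1/6  (running -1/6)
⟨..|..⟩ = √(96/7)·(-1/6) = -0.617213

-0.617213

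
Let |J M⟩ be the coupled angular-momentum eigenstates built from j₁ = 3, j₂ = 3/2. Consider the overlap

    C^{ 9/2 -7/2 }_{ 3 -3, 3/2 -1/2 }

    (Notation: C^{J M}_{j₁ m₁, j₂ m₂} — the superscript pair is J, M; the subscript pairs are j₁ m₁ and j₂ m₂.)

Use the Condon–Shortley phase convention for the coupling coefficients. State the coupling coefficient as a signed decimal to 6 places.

+0.577350  (= +√(1/3))

j₁+j₂−J=0  J+j₁−j₂=6  J−j₁+j₂=3  j₁+j₂+J+1=10
(j₁±m₁, j₂±m₂, J±M) = (0,6,1,2,1,8)
P² = 691200
sum k=0..0:
  [0] +1/1440 = 1/1440
S = 1/1440
C² = P²·S² = 1/3 ; C = +0.577350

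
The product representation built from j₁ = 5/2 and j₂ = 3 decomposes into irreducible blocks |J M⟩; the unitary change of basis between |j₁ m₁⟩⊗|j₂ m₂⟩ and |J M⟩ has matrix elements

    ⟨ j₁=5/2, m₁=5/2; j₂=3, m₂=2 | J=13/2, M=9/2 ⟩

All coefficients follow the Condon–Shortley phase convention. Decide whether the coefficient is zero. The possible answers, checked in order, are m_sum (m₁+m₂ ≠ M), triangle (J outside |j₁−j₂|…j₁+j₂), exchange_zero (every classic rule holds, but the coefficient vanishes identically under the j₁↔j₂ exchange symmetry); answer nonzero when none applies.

triangle

m-sum: m₁+m₂ = 5/2+2 = 9/2, M = 9/2  ✓
triangle: need |j₁−j₂| ≤ J ≤ j₁+j₂, i.e. J ∈ [1/2, 11/2]; J = 13/2 is outside ✗ ⇒ coefficient is 0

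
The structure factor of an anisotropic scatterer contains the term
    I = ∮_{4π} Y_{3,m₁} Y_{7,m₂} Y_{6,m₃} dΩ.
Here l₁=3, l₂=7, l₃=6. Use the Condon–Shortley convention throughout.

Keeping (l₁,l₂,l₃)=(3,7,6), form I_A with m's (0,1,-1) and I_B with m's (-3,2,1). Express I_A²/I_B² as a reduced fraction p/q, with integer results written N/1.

Shared (l₁,l₂,l₃)=(3,7,6): N and (l;000)² cancel in I_A²/I_B².
A: Δ = 4!·2!·10!/17! = 1/2042040; Racah Σ t=1..3: t=1:−1/362880 t=2:+1/69120 t=3:−1/172800 = 43/7257600; ⇒ 3j(3 7 6; 0 1 -1)² = 1849/170170, sgn -1
B: Δ = 4!·2!·10!/17! = 1/2042040; Racah Σ t=4..4: t=4:+1/691200 = 1/691200; ⇒ 3j(3 7 6; -3 2 1)² = 189/9724, sgn -1
I_A²/I_B² = (1849/170170)/(189/9724) = 3698/6615

3698/6615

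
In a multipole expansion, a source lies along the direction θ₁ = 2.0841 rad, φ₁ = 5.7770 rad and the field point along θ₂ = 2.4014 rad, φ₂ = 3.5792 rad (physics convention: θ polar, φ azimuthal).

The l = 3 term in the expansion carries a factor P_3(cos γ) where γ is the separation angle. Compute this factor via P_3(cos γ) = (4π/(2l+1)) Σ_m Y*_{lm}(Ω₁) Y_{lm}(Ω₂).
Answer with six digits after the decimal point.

-0.026776

Term-by-term m-sum for l=3 (normalisation 4π/7 = 1.795196):
  m=-3: (+0.014402-0.275436i) × (-0.032653+0.123756i) = +0.033617+0.010776i  (running Σ = +0.033617+0.010776i)
  m=-2: (-0.201788+0.322985i) × (-0.219947+0.263485i) = -0.040719-0.124208i  (running Σ = -0.007102-0.113431i)
  m=-1: (+0.050646-0.028076i) × (-0.340698+0.159399i) = -0.012780+0.017638i  (running Σ = -0.019882-0.095793i)
  m=0: (+0.328810-0.000000i) × (+0.075573+0.000000i) = +0.024849+0.000000i  (running Σ = +0.004967-0.095793i)
  m=1: (-0.050646-0.028076i) × (+0.340698+0.159399i) = -0.012780-0.017638i  (running Σ = -0.007813-0.113431i)
  m=2: (-0.201788-0.322985i) × (-0.219947-0.263485i) = -0.040719+0.124208i  (running Σ = -0.048532+0.010776i)
  m=3: (-0.014402-0.275436i) × (+0.032653+0.123756i) = +0.033617-0.010776i  (running Σ = -0.014915-0.000000i)
Accumulated sum -0.014915-0.000000i; after 4π/(2l+1) scaling, -0.026776-0.000000i ⇒ P_3 = -0.026776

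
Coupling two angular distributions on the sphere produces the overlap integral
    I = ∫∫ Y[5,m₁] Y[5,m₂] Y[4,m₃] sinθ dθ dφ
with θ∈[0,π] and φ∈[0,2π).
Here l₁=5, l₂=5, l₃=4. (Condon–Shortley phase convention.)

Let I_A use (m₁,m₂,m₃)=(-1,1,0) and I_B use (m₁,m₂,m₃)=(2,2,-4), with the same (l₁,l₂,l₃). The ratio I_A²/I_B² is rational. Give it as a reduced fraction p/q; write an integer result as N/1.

8/35

Same 5,5,4: normalisation and zero-m 3j drop out of the ratio.
A: Δ: 6! 4! 4! / 15! → 1/3153150; sum: t=2:+1/27648 t=3:−1/1296 t=4:+1/768 t=5:−1/4320 t=6:+1/414720 = 7/20736; 3j²(5 5 4; -1 1 0) = Δ·Π!·Σ² = 8/1287  (sign +1)
B: Δ: 6! 4! 4! / 15! → 1/3153150; sum: t=3:−1/20736 = -1/20736; 3j²(5 5 4; 2 2 -4) = Δ·Π!·Σ² = 35/1287  (sign -1)
I_A²/I_B² = (8/1287)/(35/1287) = 8/35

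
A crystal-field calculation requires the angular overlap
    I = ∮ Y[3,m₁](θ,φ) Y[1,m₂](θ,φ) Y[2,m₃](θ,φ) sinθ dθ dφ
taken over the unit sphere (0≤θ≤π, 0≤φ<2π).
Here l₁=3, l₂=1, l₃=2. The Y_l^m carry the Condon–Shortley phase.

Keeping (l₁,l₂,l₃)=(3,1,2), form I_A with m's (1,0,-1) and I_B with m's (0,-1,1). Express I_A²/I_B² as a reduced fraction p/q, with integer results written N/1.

8/3

Same 3,1,2: normalisation and zero-m 3j drop out of the ratio.
A: Δ: 2! 4! 0! / 7! → 1/105; sum: t=1:−1/6 = -1/6; 3j²(3 1 2; 1 0 -1) = Δ·Π!·Σ² = 8/105  (sign +1)
B: Δ: 2! 4! 0! / 7! → 1/105; sum: t=0:+1/12 = 1/12; 3j²(3 1 2; 0 -1 1) = Δ·Π!·Σ² = 1/35  (sign -1)
I_A²/I_B² = (8/105)/(1/35) = 8/3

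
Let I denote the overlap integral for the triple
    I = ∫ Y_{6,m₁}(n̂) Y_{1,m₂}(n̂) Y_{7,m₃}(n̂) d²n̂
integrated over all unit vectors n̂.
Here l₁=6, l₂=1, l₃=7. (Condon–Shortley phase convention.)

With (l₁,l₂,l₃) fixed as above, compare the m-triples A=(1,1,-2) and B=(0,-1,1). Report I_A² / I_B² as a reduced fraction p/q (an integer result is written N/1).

Shared (l₁,l₂,l₃)=(6,1,7): N and (l;000)² cancel in I_A²/I_B².
A: Δ = 0!·12!·2!/15! = 1/1365; Racah Σ t=0..0: t=0:+1/1209600 = 1/1209600; ⇒ 3j(6 1 7; 1 1 -2)² = 12/455, sgn -1
B: Δ = 0!·12!·2!/15! = 1/1365; Racah Σ t=0..0: t=0:+1/1036800 = 1/1036800; ⇒ 3j(6 1 7; 0 -1 1)² = 4/195, sgn +1
I_A²/I_B² = (12/455)/(4/195) = 9/7

9/7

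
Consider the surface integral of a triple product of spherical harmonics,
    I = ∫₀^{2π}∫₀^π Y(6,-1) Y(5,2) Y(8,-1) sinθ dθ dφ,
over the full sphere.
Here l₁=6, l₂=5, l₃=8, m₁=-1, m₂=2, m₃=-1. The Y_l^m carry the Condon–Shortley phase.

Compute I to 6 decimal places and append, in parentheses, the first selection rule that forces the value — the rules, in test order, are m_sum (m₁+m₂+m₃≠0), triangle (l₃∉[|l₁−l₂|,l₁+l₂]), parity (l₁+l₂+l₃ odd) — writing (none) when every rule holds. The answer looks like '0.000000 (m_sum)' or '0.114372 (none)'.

L=19 odd ⇒ parity kills the (l;000) factor ⇒ I = 0

0.000000 (parity)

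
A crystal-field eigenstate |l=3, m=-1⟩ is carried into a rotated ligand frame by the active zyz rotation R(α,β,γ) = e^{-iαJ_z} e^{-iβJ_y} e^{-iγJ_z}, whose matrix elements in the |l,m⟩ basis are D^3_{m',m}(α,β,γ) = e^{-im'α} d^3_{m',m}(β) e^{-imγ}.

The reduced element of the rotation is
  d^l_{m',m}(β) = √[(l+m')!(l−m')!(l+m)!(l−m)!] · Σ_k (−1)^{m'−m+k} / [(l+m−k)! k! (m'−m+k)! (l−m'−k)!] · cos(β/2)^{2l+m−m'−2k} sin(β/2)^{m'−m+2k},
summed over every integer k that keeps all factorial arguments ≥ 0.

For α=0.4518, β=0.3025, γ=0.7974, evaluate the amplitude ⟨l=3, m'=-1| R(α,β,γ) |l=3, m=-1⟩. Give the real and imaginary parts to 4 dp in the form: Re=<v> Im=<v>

Re=0.2412 Im=0.7239

Split into d^3_{-1,-1}(β=0.3025) × two z-phases.
With c≡cos(β/2)=0.988584 and s≡sin(β/2)=0.150674, N=[2·24·2·24]^{1/2}=48.000000
The bounds max(0,m−m')=0 and min(l+m,l−m')=2 give 3 terms
  k=0: (−1)^0·48.0000/(48)·0.9886^6·0.1507^0 = +0.933427
  k=1: (−1)^1·48.0000/(6)·0.9886^4·0.1507^2 = -0.173468
  k=2: (−1)^2·48.0000/(8)·0.9886^2·0.1507^4 = +0.003022
d^3_{-1,-1}(0.3025) = +0.933427 -0.173468 +0.003022 = +0.762981
Phases: e^{-i·(-1)·0.4518}=+0.899663+0.436586i, e^{-i·(-1)·0.7974}=+0.698569+0.715542i ⇒ D=+0.241164+0.723864i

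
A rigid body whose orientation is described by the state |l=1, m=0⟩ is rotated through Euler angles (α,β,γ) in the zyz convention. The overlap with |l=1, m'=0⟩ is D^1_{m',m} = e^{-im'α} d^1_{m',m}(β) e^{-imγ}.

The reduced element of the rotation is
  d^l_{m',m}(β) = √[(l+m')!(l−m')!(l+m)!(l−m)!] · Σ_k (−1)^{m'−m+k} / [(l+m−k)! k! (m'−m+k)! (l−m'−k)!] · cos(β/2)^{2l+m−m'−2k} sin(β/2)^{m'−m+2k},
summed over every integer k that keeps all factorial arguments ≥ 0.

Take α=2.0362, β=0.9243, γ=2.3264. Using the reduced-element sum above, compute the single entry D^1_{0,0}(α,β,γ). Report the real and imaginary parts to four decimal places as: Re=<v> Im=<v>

Split into d^1_{0,0}(β=0.9243) × two z-phases.
Half-angle: c=0.895096, s=0.445874. N=√(1·1·1·1)=1.000000
Admissible k: 0..1 (factorial args all ≥0)
  k=0: (−1)^0·1.0000/(1)·0.8951^2·0.4459^0 = +0.801197
  k=1: (−1)^1·1.0000/(1)·0.8951^0·0.4459^2 = -0.198803
d^1_{0,0}(0.9243) = +0.801197 -0.198803 = +0.602393
D = (+1.000000+0.000000i)·(+0.602393)·(+1.000000+0.000000i) = +0.602393+0.000000i

Re=0.6024 Im=0.0000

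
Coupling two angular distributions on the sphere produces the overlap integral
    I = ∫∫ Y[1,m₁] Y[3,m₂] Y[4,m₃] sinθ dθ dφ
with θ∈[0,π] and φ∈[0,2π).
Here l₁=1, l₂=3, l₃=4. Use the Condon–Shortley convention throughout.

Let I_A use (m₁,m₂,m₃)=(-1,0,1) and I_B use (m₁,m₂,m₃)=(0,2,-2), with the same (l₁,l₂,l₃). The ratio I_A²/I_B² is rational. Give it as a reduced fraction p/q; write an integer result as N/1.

Shared (l₁,l₂,l₃)=(1,3,4): N and (l;000)² cancel in I_A²/I_B².
A: Δ = 0!·2!·6!/9! = 1/252; Racah Σ t=0..0: t=0:+1/72 = 1/72; ⇒ 3j(1 3 4; -1 0 1)² = 5/126, sgn -1
B: Δ = 0!·2!·6!/9! = 1/252; Racah Σ t=0..0: t=0:+1/120 = 1/120; ⇒ 3j(1 3 4; 0 2 -2)² = 1/21, sgn +1
I_A²/I_B² = (5/126)/(1/21) = 5/6

5/6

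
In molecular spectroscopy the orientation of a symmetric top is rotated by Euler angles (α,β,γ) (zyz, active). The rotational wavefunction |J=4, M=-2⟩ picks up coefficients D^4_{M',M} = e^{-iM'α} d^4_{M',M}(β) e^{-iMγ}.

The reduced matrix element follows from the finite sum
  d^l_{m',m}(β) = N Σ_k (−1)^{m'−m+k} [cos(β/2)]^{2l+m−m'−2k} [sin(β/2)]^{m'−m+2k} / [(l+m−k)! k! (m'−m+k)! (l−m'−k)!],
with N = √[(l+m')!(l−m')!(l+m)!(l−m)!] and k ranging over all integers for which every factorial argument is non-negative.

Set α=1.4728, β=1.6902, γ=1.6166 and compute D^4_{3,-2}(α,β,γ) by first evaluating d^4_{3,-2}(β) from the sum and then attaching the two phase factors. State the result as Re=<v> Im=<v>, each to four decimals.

Re=-0.1666 Im=0.4105

Split into d^4_{3,-2}(β=1.6902) × two z-phases.
With c≡cos(β/2)=0.663656 and s≡sin(β/2)=0.748037, N=[5040·1·2·720]^{1/2}=2693.993318
The bounds max(0,m−m')=0 and min(l+m,l−m')=1 give 2 terms
  k=0: (−1)^5·2693.9933/(240)·0.6637^3·0.7480^5 = -0.768479
  k=1: (−1)^6·2693.9933/(720)·0.6637^1·0.7480^7 = +0.325440
d^4_{3,-2}(1.6902) = -0.768479 +0.325440 = -0.443039
Phases: e^{-i·(3)·1.4728}=-0.289772+0.957096i, e^{-i·(-2)·1.6166}=-0.995807-0.091479i ⇒ D=-0.166632+0.410509i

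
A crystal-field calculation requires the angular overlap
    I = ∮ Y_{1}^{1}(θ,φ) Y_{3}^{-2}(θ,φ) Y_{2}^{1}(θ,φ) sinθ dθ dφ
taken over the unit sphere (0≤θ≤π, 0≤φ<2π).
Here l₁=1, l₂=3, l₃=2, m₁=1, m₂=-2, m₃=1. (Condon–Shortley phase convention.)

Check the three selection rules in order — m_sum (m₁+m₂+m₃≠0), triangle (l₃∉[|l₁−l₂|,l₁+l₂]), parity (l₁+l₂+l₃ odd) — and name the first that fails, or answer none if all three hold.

m₁+m₂+m₃ = 1 − 2 + 1 = 0  ✓
triangle: |1−3|=2 ≤ l₃=2 ≤ 1+3=4  ✓
parity: l₁+l₂+l₃ = 6 is even  ✓

none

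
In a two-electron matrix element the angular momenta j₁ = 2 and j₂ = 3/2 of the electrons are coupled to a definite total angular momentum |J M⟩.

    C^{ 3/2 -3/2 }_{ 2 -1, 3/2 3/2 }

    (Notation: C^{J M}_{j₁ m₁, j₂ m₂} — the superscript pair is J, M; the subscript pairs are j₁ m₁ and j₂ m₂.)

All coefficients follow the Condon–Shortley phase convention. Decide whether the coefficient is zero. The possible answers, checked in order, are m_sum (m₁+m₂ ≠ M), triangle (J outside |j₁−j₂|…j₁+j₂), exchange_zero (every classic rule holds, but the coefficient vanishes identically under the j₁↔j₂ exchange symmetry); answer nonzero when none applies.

m-sum: m₁+m₂ = -1+3/2 = 1/2, M = -3/2  ✗ ⇒ coefficient is 0

m_sum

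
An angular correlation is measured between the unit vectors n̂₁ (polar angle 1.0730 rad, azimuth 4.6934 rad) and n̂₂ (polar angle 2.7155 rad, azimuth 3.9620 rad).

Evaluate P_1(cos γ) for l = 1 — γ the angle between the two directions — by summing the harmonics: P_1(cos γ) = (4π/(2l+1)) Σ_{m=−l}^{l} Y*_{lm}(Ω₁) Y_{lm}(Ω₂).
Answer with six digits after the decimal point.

-0.164523

Summing Y*_{l m}(θ₁,φ₁)·Y_{l m}(θ₂,φ₂) over m ∈ [−1, 1]; prefactor 4π/(2·1+1) = 4.188790:
  [-1]  conj(Y_{1,-1})(Ω₁) = -0.00576 - 0.30351j ; Y_{1,-1}(Ω₂) = -0.09738 + 0.10445j ; Δ = 0.03226 + 0.02895j
  [+0]  conj(Y_{1,0})(Ω₁) = 0.23330 + 0.00000j ; Y_{1,0}(Ω₂) = -0.44492 + 0.00000j ; Δ = -0.10380 + 0.00000j
  [+1]  conj(Y_{1,1})(Ω₁) = 0.00576 - 0.30351j ; Y_{1,1}(Ω₂) = 0.09738 + 0.10445j ; Δ = 0.03226 - 0.02895j
Total Σ_m = -0.03928 + 0.00000j. Multiply by 4.188790: -0.16452 + 0.00000j. P_1(cos γ) = -0.164523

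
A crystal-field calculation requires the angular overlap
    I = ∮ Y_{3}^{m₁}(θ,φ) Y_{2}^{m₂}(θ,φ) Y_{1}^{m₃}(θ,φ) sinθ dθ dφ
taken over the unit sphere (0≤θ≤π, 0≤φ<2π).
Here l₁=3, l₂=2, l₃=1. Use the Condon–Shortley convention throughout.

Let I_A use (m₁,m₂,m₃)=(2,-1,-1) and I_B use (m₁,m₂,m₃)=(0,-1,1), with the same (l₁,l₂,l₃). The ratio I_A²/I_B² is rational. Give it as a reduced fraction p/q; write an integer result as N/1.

l's match ⇒ only the (l;m) 3-j factors differ between A and B.
A: triangle coeff Δ(3,2,1) = 1/105; Σ_t [1,1]: t=1:−1/12 = -1/12; (3j)²=2/21 [(3 2 1; 2 -1 -1)], sign=-1
B: triangle coeff Δ(3,2,1) = 1/105; Σ_t [1,1]: t=1:−1/12 = -1/12; (3j)²=1/35 [(3 2 1; 0 -1 1)], sign=-1
I_A²/I_B² = (2/21)/(1/35) = 10/3

10/3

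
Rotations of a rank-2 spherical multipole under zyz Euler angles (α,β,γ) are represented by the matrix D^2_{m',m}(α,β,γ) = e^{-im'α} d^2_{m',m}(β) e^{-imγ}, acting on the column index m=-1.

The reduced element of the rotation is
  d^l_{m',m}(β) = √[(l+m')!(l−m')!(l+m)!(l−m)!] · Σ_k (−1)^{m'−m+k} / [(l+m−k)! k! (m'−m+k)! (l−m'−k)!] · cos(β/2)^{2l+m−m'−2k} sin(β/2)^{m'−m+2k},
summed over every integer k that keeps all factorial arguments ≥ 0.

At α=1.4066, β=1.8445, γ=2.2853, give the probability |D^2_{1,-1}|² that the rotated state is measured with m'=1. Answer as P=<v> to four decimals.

P=0.0851

D^2_{1,-1}(1.4066,1.8445,2.2853) = e^{-i·1·1.4066}·d^2_{1,-1}(1.8445)·e^{-i·-1·2.2853}. Compute d first:
With c≡cos(β/2)=0.604029 and s≡sin(β/2)=0.796963, N=[6·1·1·6]^{1/2}=6.000000
k∈{0,1} keeps every argument non-negative
  k=0: (−1)^2·6.0000/(2)·0.6040^2·0.7970^2 = +0.695204
  k=1: (−1)^3·6.0000/(6)·0.6040^0·0.7970^4 = -0.403415
d^2_{1,-1}(1.8445) = +0.695204 -0.403415 = +0.291789
|D^2_{1,-1}|² = |d^2_{1,-1}(β)|² = (+0.291789)² = 0.085141 (the z-rotation phases have unit modulus)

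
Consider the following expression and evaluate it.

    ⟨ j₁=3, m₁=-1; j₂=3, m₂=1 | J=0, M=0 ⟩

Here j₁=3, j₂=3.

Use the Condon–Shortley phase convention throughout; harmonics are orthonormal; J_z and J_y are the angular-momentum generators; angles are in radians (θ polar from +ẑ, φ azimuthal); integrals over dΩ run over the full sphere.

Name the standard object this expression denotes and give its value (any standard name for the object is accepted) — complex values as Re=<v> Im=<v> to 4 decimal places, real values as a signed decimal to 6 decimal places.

This is a Clebsch–Gordan (vector-coupling) coefficient.
triangle: 6!×0!×0!/7! = 720/5040
(j±m)!: 2!×4!×4!×2!×0!×0! = 2304
prefactor² = (2J+1)×Δ×N² = 2304/7
  k=4: +1/(4!×2!×0!×0!×0!×0!) = 1/48
Σ = 1/48  ⇒  CG² = 2304/7×(1/48)² = 1/7
CG = +√(1/7) = +0.377964

Clebsch–Gordan coefficient, +√(1/7) ≈ +0.377964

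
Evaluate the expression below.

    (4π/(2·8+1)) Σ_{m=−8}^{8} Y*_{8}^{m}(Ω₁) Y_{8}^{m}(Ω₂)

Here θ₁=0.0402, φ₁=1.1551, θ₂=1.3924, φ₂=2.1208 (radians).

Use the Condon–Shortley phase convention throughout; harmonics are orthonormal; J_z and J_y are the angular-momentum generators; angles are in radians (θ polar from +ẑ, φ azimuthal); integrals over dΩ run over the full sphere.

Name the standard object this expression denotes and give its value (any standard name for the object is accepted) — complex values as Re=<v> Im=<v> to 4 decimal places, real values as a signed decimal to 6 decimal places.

Legendre polynomial (addition theorem), -0.039105

This sum is the spherical-harmonic addition theorem: it equals the Legendre polynomial P_l(cos γ) of the angle γ between the two directions.
Summing Y*_{l m}(θ₁,φ₁)·Y_{l m}(θ₂,φ₂) over m ∈ [−8, 8]; prefactor 4π/(2·8+1) = 0.739198:
  m=-8: Y*=-0.00000 + 0.00000j  Y=-0.13937 + 0.43157j  product 0.00000 - 0.00000j
  m=-7: Y*=-0.00000 + 0.00000j  Y=-0.21282 - 0.24839j  product 0.00000 - 0.00000j
  m=-6: Y*=0.00000 + 0.00000j  Y=-0.17818 + 0.02847j  product -0.00000 - 0.00000j
  m=-5: Y*=0.00000 - 0.00000j  Y=0.12850 - 0.31121j  product -0.00000 - 0.00000j
  m=-4: Y*=-0.00000 - 0.00004j  Y=-0.04589 - 0.06304j  product -0.00000 + 0.00000j
  m=-3: Y*=-0.00085 - 0.00029j  Y=0.32694 - 0.02595j  product -0.00029 - 0.00007j
  m=-2: Y*=-0.01113 + 0.01221j  Y=0.01391 - 0.02734j  product 0.00018 + 0.00047j
  m=-1: Y*=0.07896 + 0.17888j  Y=0.16784 + 0.27375j  product -0.03571 + 0.05164j
  m=+0: Y*=1.12952 + 0.00000j  Y=0.01660 + 0.00000j  product 0.01875 + 0.00000j
  m=+1: Y*=-0.07896 + 0.17888j  Y=-0.16784 + 0.27375j  product -0.03571 - 0.05164j
  m=+2: Y*=-0.01113 - 0.01221j  Y=0.01391 + 0.02734j  product 0.00018 - 0.00047j
  m=+3: Y*=0.00085 - 0.00029j  Y=-0.32694 - 0.02595j  product -0.00029 + 0.00007j
  m=+4: Y*=-0.00000 + 0.00004j  Y=-0.04589 + 0.06304j  product -0.00000 - 0.00000j
  m=+5: Y*=-0.00000 - 0.00000j  Y=-0.12850 - 0.31121j  product -0.00000 + 0.00000j
  m=+6: Y*=0.00000 - 0.00000j  Y=-0.17818 - 0.02847j  product -0.00000 + 0.00000j
  m=+7: Y*=0.00000 + 0.00000j  Y=0.21282 - 0.24839j  product 0.00000 + 0.00000j
  m=+8: Y*=-0.00000 - 0.00000j  Y=-0.13937 - 0.43157j  product 0.00000 + 0.00000j
Σ over m = -0.05290 + 0.00000j; ×(4π/17) → -0.03910 + 0.00000j. Real part: -0.039105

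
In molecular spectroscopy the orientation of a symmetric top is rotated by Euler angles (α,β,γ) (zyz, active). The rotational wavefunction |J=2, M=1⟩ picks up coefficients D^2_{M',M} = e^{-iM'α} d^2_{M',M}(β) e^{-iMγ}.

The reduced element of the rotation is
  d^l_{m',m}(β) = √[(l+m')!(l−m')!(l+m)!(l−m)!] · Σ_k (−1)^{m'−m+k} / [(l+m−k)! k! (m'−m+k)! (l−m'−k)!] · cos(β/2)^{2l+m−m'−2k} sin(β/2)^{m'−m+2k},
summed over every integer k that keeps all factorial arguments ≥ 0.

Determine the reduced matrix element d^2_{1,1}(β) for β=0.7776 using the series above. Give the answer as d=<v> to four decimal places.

d^2_{1,1}(β=0.7776) via the finite sum:
With c≡cos(β/2)=0.925365 and s≡sin(β/2)=0.379078, N=[6·1·6·1]^{1/2}=6.000000
k∈{0,1} keeps every argument non-negative
  k=0: (−1)^0·6.0000/(6)·0.9254^4·0.3791^0 = +0.733249
  k=1: (−1)^1·6.0000/(2)·0.9254^2·0.3791^2 = -0.369152
d^2_{1,1}(0.7776) = +0.733249 -0.369152 = +0.364098

d=0.3641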